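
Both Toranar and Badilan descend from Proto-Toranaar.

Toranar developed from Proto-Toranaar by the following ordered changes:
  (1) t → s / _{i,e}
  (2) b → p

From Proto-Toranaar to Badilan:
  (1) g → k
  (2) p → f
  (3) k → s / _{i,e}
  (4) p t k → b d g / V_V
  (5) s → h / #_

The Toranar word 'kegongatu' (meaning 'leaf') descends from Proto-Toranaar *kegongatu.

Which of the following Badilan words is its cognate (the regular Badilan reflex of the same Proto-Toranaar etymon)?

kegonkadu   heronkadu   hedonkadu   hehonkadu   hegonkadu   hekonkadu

Badilan: start from *kegongatu.
  rule 1 (unconditioned shift): kegongatu → kekonkatu
  rule 2: no change — kekonkatu
  rule 3 (palatalisation): kekonkatu → sekonkatu
  rule 4 (intervocalic voicing): sekonkatu → segonkadu
  rule 5 (debuccalisation): segonkadu → hegonkadu
  ⇒ Badilan hegonkadu

hegonkadu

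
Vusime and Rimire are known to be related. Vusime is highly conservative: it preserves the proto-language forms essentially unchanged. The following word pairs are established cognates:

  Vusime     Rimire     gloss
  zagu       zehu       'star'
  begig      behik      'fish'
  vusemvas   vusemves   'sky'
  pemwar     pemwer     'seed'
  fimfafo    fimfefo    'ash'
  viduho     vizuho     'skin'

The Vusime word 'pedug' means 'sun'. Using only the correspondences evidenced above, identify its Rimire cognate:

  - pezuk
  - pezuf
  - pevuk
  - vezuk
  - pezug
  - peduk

pezuk

viduho ~ vizuho — Vusime d corresponds to Rimire z between vowels (before a back vowel).
begig ~ behik — Vusime g corresponds to Rimire k word-finally.
Applying these to Vusime 'pedug':
  pedug → pezug   (d→z between vowels (before a back vowel))
  pezug → pezuk   (g→k word-finally)
So the Rimire cognate is 'pezuk'.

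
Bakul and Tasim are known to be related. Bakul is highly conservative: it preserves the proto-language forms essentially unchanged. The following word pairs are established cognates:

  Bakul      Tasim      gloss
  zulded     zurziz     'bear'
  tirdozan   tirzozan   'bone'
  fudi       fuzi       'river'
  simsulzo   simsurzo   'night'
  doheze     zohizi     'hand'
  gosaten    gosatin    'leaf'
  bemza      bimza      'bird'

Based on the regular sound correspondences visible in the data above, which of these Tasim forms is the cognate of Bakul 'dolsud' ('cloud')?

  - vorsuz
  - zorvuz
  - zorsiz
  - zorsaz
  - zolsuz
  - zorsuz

doheze ~ zohizi — Bakul d corresponds to Tasim z word-initially before a back vowel.
zulded ~ zurziz, simsulzo ~ simsurzo — Bakul l corresponds to Tasim r after a vowel, before a consonant other than r, m, n, p, b, f, v.
zulded ~ zurziz — Bakul d corresponds to Tasim z word-finally.
Applying these to Bakul 'dolsud':
  dolsud → zolsud   (d→z word-initially before a back vowel)
  zolsud → zorsud   (l→r after a vowel, before a consonant other than r, m, n, p, b, f, v)
  zorsud → zorsuz   (d→z word-finally)
So the Tasim cognate is 'zorsuz'.

zorsuz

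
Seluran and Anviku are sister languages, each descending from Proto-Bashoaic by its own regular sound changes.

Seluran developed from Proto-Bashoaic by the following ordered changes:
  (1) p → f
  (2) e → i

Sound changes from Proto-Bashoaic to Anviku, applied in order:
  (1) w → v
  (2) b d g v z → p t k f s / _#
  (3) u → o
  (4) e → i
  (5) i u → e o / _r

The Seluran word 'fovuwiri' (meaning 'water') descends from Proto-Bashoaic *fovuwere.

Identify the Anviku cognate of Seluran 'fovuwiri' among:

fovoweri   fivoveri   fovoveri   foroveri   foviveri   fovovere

fovoveri

Anviku: *fovuwere
  fovuwere → fovuvere   [unconditioned shift]
  fovuvere (rule 2 does not apply)
  fovuvere → fovovere   [vowel merger]
  fovovere → fovoviri   [vowel merger]
  fovoviri → fovoveri   [pre-rhotic lowering]
  giving Anviku fovoveri.
Only 'fovoveri' matches the regular Anviku development of *fovuwere.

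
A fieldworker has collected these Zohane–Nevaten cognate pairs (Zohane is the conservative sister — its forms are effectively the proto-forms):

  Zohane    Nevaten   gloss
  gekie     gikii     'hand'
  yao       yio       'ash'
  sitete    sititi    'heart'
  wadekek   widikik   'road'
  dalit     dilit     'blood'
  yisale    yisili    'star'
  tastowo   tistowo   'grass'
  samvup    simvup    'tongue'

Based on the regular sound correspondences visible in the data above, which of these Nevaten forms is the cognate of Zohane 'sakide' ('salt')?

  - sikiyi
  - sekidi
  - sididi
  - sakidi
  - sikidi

wadekek ~ widikik, dalit ~ dilit — Zohane a corresponds to Nevaten i after a consonant, before a consonant other than r, m, n, p, b, f, v.
sitete ~ sititi, yisale ~ yisili — Zohane e corresponds to Nevaten i word-finally.
Applying these to Zohane 'sakide':
  sakide → sikide   (a→i after a consonant, before a consonant other than r, m, n, p, b, f, v)
  sikide → sikidi   (e→i word-finally)
So the Nevaten cognate is 'sikidi'.

sikidi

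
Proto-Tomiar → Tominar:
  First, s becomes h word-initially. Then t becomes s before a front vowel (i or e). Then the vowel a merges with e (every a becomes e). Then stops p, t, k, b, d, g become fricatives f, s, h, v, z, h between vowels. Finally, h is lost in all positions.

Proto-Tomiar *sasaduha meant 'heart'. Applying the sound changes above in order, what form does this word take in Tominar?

esezue

Tominar: *sasaduha
  sasaduha → hasaduha   [debuccalisation]
  hasaduha (rule 2 does not apply)
  hasaduha → heseduhe   [vowel merger]
  heseduhe → hesezuhe   [intervocalic lenition]
  hesezuhe → esezue   [h-loss]
  giving Tominar esezue.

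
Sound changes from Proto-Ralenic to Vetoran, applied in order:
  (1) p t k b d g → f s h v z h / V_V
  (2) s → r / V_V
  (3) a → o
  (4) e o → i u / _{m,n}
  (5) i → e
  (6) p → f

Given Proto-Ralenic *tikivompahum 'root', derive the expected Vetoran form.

tehevumfohum

Vetoran: *tikivompahum
  tikivompahum → tihivompahum   [intervocalic lenition]
  tihivompahum (rule 2 does not apply)
  tihivompahum → tihivompohum   [vowel merger]
  tihivompohum → tihivumpohum   [pre-nasal raising]
  tihivumpohum → tehevumpohum   [vowel merger]
  tehevumpohum → tehevumfohum   [unconditioned shift]
  giving Vetoran tehevumfohum.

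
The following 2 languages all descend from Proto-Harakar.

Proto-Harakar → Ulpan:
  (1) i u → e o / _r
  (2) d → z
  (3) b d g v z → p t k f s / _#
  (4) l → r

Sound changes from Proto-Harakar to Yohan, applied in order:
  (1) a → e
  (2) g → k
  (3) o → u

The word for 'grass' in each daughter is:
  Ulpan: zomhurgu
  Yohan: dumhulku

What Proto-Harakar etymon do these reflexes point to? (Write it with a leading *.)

Position 2: Ulpan has o, Yohan has u. Taking the neighbouring segments as reconstructed: Ulpan o can only go back to *o; Yohan u could go back to *o or *u — the one source consistent with every daughter is *o.
Position 1: Ulpan has z, Yohan has d. Yohan preserves d here (none of its changes turn any other segment into d), so the proto-segment is *d.
This points to *domhulgu. Verify forward in each daughter:
Ulpan: *domhulgu
  domhulgu (rule 1 does not apply)
  domhulgu → zomhulgu   [unconditioned shift]
  zomhulgu (rule 3 does not apply)
  zomhulgu → zomhurgu   [unconditioned shift]
  giving Ulpan zomhurgu.
Yohan: *domhulgu > domhulku > dumhulku  (by unconditioned shift, vowel merger)
*domhulgu is the unique common source.

*domhulgu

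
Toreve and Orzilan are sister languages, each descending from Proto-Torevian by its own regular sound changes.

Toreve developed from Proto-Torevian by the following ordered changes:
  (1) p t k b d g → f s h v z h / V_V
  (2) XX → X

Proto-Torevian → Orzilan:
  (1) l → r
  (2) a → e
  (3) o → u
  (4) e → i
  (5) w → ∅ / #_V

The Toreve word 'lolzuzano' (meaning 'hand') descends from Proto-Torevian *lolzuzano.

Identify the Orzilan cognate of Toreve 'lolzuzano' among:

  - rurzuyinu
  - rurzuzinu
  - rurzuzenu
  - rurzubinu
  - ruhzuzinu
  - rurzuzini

rurzuzinu

Orzilan: *lolzuzano > rorzuzano > rorzuzeno > rurzuzenu > rurzuzinu  (by unconditioned shift, vowel merger, vowel merger, vowel merger)
The other candidates each miss or misapply at least one Orzilan change.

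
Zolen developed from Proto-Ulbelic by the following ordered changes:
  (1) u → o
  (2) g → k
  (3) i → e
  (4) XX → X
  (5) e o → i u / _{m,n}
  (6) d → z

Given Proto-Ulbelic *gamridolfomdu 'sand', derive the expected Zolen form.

Zolen: *gamridolfomdu > gamridolfomdo > kamridolfomdo > kamredolfomdo > kamredolfumdo > kamrezolfumzo  (by vowel merger, unconditioned shift, vowel merger, pre-nasal raising, unconditioned shift)

kamrezolfumzo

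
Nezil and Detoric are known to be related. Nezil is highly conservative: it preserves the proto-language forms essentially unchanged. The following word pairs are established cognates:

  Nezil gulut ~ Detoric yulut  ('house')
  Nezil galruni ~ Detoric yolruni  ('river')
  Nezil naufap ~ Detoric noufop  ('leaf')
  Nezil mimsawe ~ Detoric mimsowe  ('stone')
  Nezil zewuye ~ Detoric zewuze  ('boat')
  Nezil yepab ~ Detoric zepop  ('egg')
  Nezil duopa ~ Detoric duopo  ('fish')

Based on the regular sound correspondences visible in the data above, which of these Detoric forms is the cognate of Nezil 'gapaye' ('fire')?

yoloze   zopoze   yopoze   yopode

galruni ~ yolruni — Nezil g corresponds to Detoric y word-initially before a back vowel.
naufap ~ noufop — Nezil a corresponds to Detoric o after a consonant, before a labial obstruent.
galruni ~ yolruni, mimsawe ~ mimsowe — Nezil a corresponds to Detoric o after a consonant, before a consonant other than r, m, n, p, b, f, v.
zewuye ~ zewuze — Nezil y corresponds to Detoric z between vowels (before a front vowel).
Applying these to Nezil 'gapaye':
  gapaye → yapaye   (g→y word-initially before a back vowel)
  yapaye → yopaye   (a→o after a consonant, before a labial obstruent)
  yopaye → yopoye   (a→o after a consonant, before a consonant other than r, m, n, p, b, f, v)
  yopoye → yopoze   (y→z between vowels (before a front vowel))
So the Detoric cognate is 'yopoze'.

yopoze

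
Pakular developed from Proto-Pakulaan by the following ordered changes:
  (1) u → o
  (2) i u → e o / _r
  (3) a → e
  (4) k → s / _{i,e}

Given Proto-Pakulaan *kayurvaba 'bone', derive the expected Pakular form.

Pakular: *kayurvaba
  kayurvaba → kayorvaba   [vowel merger]
  kayorvaba (rule 2 does not apply)
  kayorvaba → keyorvebe   [vowel merger]
  keyorvebe → seyorvebe   [palatalisation]
  giving Pakular seyorvebe.

seyorvebe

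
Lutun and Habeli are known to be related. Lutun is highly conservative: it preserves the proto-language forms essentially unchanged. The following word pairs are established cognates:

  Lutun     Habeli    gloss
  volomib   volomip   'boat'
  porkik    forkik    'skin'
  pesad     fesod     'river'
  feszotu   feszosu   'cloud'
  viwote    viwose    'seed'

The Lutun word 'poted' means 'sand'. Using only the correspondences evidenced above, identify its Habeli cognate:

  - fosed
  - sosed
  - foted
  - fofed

fosed

porkik ~ forkik — Lutun p corresponds to Habeli f word-initially before a back vowel.
viwote ~ viwose — Lutun t corresponds to Habeli s between vowels (before a front vowel).
Applying these to Lutun 'poted':
  poted → foted   (p→f word-initially before a back vowel)
  foted → fosed   (t→s between vowels (before a front vowel))
So the Habeli cognate is 'fosed'.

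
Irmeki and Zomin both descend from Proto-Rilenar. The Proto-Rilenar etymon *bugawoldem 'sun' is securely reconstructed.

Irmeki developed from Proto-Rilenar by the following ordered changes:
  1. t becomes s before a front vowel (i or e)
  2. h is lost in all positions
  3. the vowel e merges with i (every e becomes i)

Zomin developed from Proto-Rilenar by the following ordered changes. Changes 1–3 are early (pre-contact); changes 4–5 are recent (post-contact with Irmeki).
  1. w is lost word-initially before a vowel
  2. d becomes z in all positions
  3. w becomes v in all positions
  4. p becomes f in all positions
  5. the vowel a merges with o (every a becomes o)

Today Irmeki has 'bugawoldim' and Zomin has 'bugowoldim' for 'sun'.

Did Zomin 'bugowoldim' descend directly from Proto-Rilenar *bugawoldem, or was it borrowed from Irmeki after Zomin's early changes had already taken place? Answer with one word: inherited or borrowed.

borrowed

If inherited, *bugawoldem would pass through all of Zomin's changes:
Zomin: *bugawoldem > bugawolzem > bugavolzem > bugovolzem  (by unconditioned shift, unconditioned shift, vowel merger)
If borrowed from Irmeki 'bugawoldim' after the early changes, it would undergo only the recent ones:
  rule 4 (unconditioned shift): no change (bugawoldim)
  rule 5 (vowel merger): bugawoldim → bugowoldim
  ⇒ as a loan: bugowoldim
Zomin 'bugowoldim' matches the loan outcome 'bugowoldim', not the inherited 'bugovolzem' — it skipped the early Zomin changes, so it was borrowed from Irmeki.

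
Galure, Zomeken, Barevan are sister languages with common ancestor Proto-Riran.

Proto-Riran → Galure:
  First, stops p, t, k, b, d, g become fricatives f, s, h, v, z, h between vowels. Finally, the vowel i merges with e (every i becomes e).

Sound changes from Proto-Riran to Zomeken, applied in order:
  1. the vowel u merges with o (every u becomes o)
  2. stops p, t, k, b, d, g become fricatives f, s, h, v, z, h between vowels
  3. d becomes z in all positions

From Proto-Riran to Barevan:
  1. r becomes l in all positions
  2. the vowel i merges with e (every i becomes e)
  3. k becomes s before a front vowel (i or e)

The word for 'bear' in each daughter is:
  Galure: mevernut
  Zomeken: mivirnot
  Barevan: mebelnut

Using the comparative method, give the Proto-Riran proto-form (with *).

*mibirnut

Position 2: Galure has e, Zomeken has i, Barevan has e. Zomeken preserves i here (none of its changes turn any other segment into i), so the proto-segment is *i.
Position 4: Galure has e, Zomeken has i, Barevan has e. Zomeken preserves i here (none of its changes turn any other segment into i), so the proto-segment is *i.
Position 3: Galure has v, Zomeken has v, Barevan has b. Barevan preserves b here (none of its changes turn any other segment into b), so the proto-segment is *b.
Verify the candidate proto-form against each daughter:
Galure: *mibirnut
  mibirnut → mivirnut   [intervocalic lenition]
  mivirnut → mevernut   [vowel merger]
  giving Galure mevernut.
Zomeken: *mibirnut
  mibirnut → mibirnot   [vowel merger]
  mibirnot → mivirnot   [intervocalic lenition]
  mivirnot (rule 3 does not apply)
  giving Zomeken mivirnot.
Barevan: start from *mibirnut.
  rule 1 (unconditioned shift): mibirnut → mibilnut
  rule 2 (vowel merger): mibilnut → mebelnut
  rule 3: no change — mebelnut
  ⇒ Barevan mebelnut
Only *mibirnut yields all of Galure mevernut, Zomeken mivirnot, Barevan mebelnut.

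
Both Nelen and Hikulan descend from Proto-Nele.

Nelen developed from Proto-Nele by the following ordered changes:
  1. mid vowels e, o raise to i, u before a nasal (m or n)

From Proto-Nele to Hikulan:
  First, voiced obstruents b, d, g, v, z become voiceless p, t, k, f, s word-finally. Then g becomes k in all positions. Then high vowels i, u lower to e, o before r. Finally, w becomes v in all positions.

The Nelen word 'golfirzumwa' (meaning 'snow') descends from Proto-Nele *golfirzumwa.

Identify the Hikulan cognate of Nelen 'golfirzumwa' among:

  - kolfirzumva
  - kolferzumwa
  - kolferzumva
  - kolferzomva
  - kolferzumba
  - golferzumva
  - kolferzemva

Hikulan: *golfirzumwa > kolfirzumwa > kolferzumwa > kolferzumva  (by unconditioned shift, pre-rhotic lowering, unconditioned shift)

kolferzumva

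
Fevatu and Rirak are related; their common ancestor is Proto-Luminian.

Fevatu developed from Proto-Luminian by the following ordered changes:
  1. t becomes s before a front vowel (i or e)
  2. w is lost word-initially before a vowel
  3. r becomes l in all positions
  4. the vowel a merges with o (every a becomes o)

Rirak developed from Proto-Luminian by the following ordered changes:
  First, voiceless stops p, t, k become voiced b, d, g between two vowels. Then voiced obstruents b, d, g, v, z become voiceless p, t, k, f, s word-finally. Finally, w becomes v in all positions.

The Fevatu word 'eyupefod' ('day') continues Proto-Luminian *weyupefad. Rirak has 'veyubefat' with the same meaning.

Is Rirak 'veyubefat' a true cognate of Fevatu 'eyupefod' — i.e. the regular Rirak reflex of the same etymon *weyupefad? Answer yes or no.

Derive the expected Rirak reflex of *weyupefad:
Rirak: *weyupefad > weyubefad > weyubefat > veyubefat  (by intervocalic voicing, final devoicing, unconditioned shift)
Rirak 'veyubefat' matches the regular reflex exactly, so the pair is cognate.

yes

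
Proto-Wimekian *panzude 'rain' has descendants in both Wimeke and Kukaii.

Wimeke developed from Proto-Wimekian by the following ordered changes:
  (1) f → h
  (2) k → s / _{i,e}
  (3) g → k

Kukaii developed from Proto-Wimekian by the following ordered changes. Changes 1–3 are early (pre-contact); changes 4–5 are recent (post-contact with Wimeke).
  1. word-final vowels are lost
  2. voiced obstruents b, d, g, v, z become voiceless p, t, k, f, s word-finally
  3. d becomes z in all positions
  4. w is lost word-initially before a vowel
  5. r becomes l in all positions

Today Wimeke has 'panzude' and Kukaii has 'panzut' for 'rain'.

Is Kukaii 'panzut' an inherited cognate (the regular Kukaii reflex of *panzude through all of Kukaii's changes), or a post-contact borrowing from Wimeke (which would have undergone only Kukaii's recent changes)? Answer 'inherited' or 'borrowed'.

If inherited, *panzude would pass through all of Kukaii's changes:
Kukaii: *panzude > panzud > panzut  (by apocope, final devoicing)
If borrowed from Wimeke 'panzude' after the early changes, it would undergo only the recent ones:
  rule 4 (glide loss): no change (panzude)
  rule 5 (unconditioned shift): no change (panzude)
  ⇒ as a loan: panzude
Kukaii 'panzut' matches the inherited outcome exactly, so it is an inherited cognate, not a loan.

inherited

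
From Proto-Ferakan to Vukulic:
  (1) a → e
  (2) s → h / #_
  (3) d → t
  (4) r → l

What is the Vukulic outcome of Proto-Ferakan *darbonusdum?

telbonustum

Vukulic: *darbonusdum
  darbonusdum → derbonusdum   [vowel merger]
  derbonusdum (rule 2 does not apply)
  derbonusdum → terbonustum   [unconditioned shift]
  terbonustum → telbonustum   [unconditioned shift]
  giving Vukulic telbonustum.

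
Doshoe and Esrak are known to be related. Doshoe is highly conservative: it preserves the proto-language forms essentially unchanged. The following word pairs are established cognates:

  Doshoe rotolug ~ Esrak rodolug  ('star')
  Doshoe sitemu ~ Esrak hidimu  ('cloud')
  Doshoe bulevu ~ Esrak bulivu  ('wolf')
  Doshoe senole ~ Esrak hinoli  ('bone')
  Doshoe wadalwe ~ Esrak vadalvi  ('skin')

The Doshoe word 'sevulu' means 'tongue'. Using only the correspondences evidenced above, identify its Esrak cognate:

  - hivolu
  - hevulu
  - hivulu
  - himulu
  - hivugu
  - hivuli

senole ~ hinoli — Doshoe s corresponds to Esrak h word-initially before a front vowel.
bulevu ~ bulivu — Doshoe e corresponds to Esrak i after a consonant, before a labial obstruent.
Applying these to Doshoe 'sevulu':
  sevulu → hevulu   (s→h word-initially before a front vowel)
  hevulu → hivulu   (e→i after a consonant, before a labial obstruent)
So the Esrak cognate is 'hivulu'.

hivulu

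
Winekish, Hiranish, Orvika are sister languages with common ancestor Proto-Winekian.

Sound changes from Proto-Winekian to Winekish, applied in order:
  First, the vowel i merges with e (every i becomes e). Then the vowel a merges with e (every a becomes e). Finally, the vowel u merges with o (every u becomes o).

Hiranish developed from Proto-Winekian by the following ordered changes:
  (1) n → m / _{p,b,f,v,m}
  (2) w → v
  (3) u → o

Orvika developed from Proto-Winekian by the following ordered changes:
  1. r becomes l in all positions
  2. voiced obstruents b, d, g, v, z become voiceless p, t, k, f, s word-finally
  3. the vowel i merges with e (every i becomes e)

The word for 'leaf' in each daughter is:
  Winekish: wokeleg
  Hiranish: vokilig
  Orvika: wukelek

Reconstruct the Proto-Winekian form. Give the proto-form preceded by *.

*wukilig

Position 4: Winekish has e, Hiranish has i, Orvika has e. Hiranish preserves i here (none of its changes turn any other segment into i), so the proto-segment is *i.
Position 1: Winekish has w, Hiranish has v, Orvika has w. Winekish preserves w here (none of its changes turn any other segment into w), so the proto-segment is *w.
Position 6: Winekish has e, Hiranish has i, Orvika has e. Hiranish preserves i here (none of its changes turn any other segment into i), so the proto-segment is *i.
Verify the candidate proto-form against each daughter:
Winekish: *wukilig
  wukilig → wukeleg   [vowel merger]
  wukeleg (rule 2 does not apply)
  wukeleg → wokeleg   [vowel merger]
  giving Winekish wokeleg.
Hiranish: *wukilig
  wukilig (rule 1 does not apply)
  wukilig → vukilig   [unconditioned shift]
  vukilig → vokilig   [vowel merger]
  giving Hiranish vokilig.
Orvika: *wukilig
  wukilig (rule 1 does not apply)
  wukilig → wukilik   [final devoicing]
  wukilik → wukelek   [vowel merger]
  giving Orvika wukelek.
*wukilig is the unique common source.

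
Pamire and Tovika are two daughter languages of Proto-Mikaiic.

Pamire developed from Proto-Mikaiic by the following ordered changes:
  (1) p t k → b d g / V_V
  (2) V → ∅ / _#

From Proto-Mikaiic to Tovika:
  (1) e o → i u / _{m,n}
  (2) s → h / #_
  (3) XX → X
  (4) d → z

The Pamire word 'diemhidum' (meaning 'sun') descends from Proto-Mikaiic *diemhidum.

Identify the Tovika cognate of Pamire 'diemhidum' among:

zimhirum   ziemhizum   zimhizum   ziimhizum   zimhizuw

zimhizum

Tovika: *diemhidum > diimhidum > dimhidum > zimhizum  (by pre-nasal raising, degemination, unconditioned shift)
Among the options, 'zimhizum' alone shows every Tovika change applied in order.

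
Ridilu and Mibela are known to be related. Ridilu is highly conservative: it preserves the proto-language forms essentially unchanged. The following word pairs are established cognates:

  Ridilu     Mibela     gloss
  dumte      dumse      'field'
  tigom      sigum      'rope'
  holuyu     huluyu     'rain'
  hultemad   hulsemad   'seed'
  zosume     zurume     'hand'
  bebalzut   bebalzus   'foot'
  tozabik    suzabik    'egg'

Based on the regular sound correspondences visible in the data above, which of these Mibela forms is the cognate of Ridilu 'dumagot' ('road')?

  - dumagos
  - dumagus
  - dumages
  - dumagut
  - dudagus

dumagus

holuyu ~ huluyu, zosume ~ zurume — Ridilu o corresponds to Mibela u after a consonant, before a consonant other than r, m, n, p, b, f, v.
bebalzut ~ bebalzus — Ridilu t corresponds to Mibela s word-finally.
Applying these to Ridilu 'dumagot':
  dumagot → dumagut   (o→u after a consonant, before a consonant other than r, m, n, p, b, f, v)
  dumagut → dumagus   (t→s word-finally)
So the Mibela cognate is 'dumagus'.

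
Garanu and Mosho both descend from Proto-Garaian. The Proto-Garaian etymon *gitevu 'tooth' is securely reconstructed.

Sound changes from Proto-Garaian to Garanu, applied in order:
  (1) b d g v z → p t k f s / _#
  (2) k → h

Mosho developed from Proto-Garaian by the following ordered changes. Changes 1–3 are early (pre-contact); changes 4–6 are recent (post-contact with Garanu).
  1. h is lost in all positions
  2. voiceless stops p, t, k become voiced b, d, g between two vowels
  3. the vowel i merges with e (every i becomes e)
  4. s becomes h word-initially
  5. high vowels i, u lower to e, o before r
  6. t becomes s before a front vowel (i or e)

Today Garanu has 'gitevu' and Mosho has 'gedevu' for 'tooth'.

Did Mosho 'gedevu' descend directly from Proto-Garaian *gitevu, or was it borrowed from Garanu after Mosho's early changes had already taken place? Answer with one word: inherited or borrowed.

If inherited, *gitevu would pass through all of Mosho's changes:
Mosho: *gitevu
  gitevu (rule 1 does not apply)
  gitevu → gidevu   [intervocalic voicing]
  gidevu → gedevu   [vowel merger]
  gedevu (rule 4 does not apply)
  gedevu (rule 5 does not apply)
  gedevu (rule 6 does not apply)
  giving Mosho gedevu.
If borrowed from Garanu 'gitevu' after the early changes, it would undergo only the recent ones:
  rule 4 (debuccalisation): no change (gitevu)
  rule 5 (pre-rhotic lowering): no change (gitevu)
  rule 6 (palatalisation): gitevu → gisevu
  ⇒ as a loan: gisevu
Mosho 'gedevu' matches the inherited outcome exactly, so it is an inherited cognate, not a loan.

inherited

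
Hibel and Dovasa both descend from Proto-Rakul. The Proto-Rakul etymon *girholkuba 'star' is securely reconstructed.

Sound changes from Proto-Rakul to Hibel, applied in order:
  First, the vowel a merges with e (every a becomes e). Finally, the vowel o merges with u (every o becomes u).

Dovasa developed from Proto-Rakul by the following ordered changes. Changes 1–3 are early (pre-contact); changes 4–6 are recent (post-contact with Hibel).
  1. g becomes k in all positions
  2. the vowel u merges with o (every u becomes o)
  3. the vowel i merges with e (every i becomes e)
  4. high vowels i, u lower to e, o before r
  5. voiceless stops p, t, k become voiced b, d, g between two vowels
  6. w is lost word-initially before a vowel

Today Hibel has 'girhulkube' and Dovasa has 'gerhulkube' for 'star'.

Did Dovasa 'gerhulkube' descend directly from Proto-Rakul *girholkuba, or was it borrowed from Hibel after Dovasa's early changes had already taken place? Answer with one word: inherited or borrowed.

If inherited, *girholkuba would pass through all of Dovasa's changes:
Dovasa: *girholkuba
  girholkuba → kirholkuba   [unconditioned shift]
  kirholkuba → kirholkoba   [vowel merger]
  kirholkoba → kerholkoba   [vowel merger]
  kerholkoba (rule 4 does not apply)
  kerholkoba (rule 5 does not apply)
  kerholkoba (rule 6 does not apply)
  giving Dovasa kerholkoba.
If borrowed from Hibel 'girhulkube' after the early changes, it would undergo only the recent ones:
  rule 4 (pre-rhotic lowering): girhulkube → gerhulkube
  rule 5 (intervocalic voicing): no change (gerhulkube)
  rule 6 (glide loss): no change (gerhulkube)
  ⇒ as a loan: gerhulkube
Dovasa 'gerhulkube' matches the loan outcome 'gerhulkube', not the inherited 'kerholkoba' — it skipped the early Dovasa changes, so it was borrowed from Hibel.

borrowed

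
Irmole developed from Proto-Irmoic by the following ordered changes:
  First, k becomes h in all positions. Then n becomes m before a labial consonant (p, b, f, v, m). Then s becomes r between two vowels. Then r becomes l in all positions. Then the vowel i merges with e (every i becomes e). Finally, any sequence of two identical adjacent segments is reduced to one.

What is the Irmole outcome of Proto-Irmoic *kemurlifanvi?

Irmole: *kemurlifanvi
  kemurlifanvi → hemurlifanvi   [unconditioned shift]
  hemurlifanvi → hemurlifamvi   [nasal place assimilation]
  hemurlifamvi (rule 3 does not apply)
  hemurlifamvi → hemullifamvi   [unconditioned shift]
  hemullifamvi → hemullefamve   [vowel merger]
  hemullefamve → hemulefamve   [degemination]
  giving Irmole hemulefamve.

hemulefamve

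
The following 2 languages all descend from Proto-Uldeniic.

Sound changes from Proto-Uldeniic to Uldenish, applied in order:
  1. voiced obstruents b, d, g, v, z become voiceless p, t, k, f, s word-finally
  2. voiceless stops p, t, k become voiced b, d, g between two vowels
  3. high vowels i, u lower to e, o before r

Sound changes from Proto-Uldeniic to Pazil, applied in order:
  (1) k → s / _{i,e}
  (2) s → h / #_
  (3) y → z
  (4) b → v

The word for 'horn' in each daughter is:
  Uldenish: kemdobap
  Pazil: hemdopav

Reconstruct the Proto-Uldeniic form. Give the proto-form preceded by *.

*kemdopab

Position 8: Uldenish has p, Pazil has v. Taking the neighbouring segments as reconstructed: Uldenish p could go back to *p or *b; Pazil v could go back to *b or *v — the one source consistent with every daughter is *b.
Position 1: Uldenish has k, Pazil has h. Taking the neighbouring segments as reconstructed: Uldenish k can only go back to *k; Pazil h could go back to *k or *s or *h — the one source consistent with every daughter is *k.
Position 6: Uldenish has b, Pazil has p. Pazil preserves p here (none of its changes turn any other segment into p), so the proto-segment is *p.
The remaining positions agree across the daughters. Check the candidate against every language:
Uldenish: *kemdopab > kemdopap > kemdobap  (by final devoicing, intervocalic voicing)
Pazil: *kemdopab > semdopab > hemdopab > hemdopav  (by palatalisation, debuccalisation, unconditioned shift)
Only *kemdopab yields all of Uldenish kemdobap, Pazil hemdopav.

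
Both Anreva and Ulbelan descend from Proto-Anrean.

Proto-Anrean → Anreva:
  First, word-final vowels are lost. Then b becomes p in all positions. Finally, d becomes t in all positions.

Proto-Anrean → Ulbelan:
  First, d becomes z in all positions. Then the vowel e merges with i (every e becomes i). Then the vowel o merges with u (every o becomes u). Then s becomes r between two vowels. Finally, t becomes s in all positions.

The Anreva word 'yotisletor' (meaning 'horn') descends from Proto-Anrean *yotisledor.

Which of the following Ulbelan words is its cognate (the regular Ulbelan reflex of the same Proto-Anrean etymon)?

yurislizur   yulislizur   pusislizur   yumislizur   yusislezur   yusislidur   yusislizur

yusislizur

Ulbelan: start from *yotisledor.
  rule 1 (unconditioned shift): yotisledor → yotislezor
  rule 2 (vowel merger): yotislezor → yotislizor
  rule 3 (vowel merger): yotislizor → yutislizur
  rule 4: no change — yutislizur
  rule 5 (unconditioned shift): yutislizur → yusislizur
  ⇒ Ulbelan yusislizur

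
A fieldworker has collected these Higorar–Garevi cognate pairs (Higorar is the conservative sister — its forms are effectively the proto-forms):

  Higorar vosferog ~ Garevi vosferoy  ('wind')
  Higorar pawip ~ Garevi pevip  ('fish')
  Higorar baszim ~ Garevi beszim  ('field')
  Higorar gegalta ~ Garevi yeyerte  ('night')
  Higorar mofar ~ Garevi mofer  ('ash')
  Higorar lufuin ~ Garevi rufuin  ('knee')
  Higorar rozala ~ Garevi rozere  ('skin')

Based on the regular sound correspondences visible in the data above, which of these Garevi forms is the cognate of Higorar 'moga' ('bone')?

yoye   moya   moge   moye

moye

gegalta ~ yeyerte — Higorar g corresponds to Garevi y between vowels (before a back vowel).
gegalta ~ yeyerte, rozala ~ rozere — Higorar a corresponds to Garevi e word-finally.
Applying these to Higorar 'moga':
  moga → moya   (g→y between vowels (before a back vowel))
  moya → moye   (a→e word-finally)
So the Garevi cognate is 'moye'.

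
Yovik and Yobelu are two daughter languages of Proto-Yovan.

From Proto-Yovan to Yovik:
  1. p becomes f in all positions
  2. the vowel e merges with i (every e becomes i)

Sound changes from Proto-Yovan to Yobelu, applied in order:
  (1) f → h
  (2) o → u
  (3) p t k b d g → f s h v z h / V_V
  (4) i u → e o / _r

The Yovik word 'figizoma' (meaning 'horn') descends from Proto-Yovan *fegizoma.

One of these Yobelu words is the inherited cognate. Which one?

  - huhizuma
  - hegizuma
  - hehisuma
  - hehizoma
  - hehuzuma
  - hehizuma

hehizuma

Yobelu: *fegizoma
  fegizoma → hegizoma   [unconditioned shift]
  hegizoma → hegizuma   [vowel merger]
  hegizuma → hehizuma   [intervocalic lenition]
  hehizuma (rule 4 does not apply)
  giving Yobelu hehizuma.
Only 'hehizuma' matches the regular Yobelu development of *fegizoma.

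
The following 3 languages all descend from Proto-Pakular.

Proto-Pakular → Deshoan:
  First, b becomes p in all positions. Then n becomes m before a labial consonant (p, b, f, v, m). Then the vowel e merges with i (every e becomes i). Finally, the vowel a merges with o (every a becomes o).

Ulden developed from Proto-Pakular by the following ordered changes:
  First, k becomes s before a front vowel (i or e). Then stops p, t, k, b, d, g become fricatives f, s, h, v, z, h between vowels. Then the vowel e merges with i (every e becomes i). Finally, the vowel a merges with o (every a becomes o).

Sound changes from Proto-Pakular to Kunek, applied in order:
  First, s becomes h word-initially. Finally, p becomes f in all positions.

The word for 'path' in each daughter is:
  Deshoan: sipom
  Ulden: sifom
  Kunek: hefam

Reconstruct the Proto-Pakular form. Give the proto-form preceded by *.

*sepam

Position 1: Deshoan has s, Ulden has s, Kunek has h. Deshoan preserves s here (none of its changes turn any other segment into s), so the proto-segment is *s.
Position 3: Deshoan has p, Ulden has f, Kunek has f. Taking the neighbouring segments as reconstructed: Deshoan p could go back to *p or *b; Ulden f could go back to *p or *f; Kunek f could go back to *p or *f — the one source consistent with every daughter is *p.
Position 2: Deshoan has i, Ulden has i, Kunek has e. Kunek preserves e here (none of its changes turn any other segment into e), so the proto-segment is *e.
This points to *sepam. Verify forward in each daughter:
Deshoan: start from *sepam.
  rule 1: no change — sepam
  rule 2: no change — sepam
  rule 3 (vowel merger): sepam → sipam
  rule 4 (vowel merger): sipam → sipom
  ⇒ Deshoan sipom
Ulden: start from *sepam.
  rule 1: no change — sepam
  rule 2 (intervocalic lenition): sepam → sefam
  rule 3 (vowel merger): sefam → sifam
  rule 4 (vowel merger): sifam → sifom
  ⇒ Ulden sifom
Kunek: *sepam > hepam > hefam  (by debuccalisation, unconditioned shift)
Only *sepam yields all of Deshoan sipom, Ulden sifom, Kunek hefam.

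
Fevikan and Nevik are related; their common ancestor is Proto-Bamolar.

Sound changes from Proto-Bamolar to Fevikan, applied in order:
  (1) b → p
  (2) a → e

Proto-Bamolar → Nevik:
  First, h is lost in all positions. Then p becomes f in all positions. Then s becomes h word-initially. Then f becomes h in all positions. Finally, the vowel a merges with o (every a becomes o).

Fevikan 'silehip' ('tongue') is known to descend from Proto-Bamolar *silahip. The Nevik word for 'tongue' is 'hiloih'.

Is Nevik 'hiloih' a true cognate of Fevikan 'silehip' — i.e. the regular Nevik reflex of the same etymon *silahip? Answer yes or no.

yes

Derive the expected Nevik reflex of *silahip:
Nevik: start from *silahip.
  rule 1 (h-loss): silahip → silaip
  rule 2 (unconditioned shift): silaip → silaif
  rule 3 (debuccalisation): silaif → hilaif
  rule 4 (unconditioned shift): hilaif → hilaih
  rule 5 (vowel merger): hilaih → hiloih
  ⇒ Nevik hiloih
Nevik 'hiloih' matches the regular reflex exactly, so the pair is cognate.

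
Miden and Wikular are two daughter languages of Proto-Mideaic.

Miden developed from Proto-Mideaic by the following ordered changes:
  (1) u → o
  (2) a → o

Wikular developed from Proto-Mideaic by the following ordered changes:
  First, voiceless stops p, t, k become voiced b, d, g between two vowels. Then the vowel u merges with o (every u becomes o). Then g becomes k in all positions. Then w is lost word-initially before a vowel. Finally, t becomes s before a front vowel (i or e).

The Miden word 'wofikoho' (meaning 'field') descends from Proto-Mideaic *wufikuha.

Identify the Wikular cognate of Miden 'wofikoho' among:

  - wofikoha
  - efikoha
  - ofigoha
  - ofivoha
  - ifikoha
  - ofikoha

Wikular: start from *wufikuha.
  rule 1 (intervocalic voicing): wufikuha → wufiguha
  rule 2 (vowel merger): wufiguha → wofigoha
  rule 3 (unconditioned shift): wofigoha → wofikoha
  rule 4 (glide loss): wofikoha → ofikoha
  rule 5: no change — ofikoha
  ⇒ Wikular ofikoha

ofikoha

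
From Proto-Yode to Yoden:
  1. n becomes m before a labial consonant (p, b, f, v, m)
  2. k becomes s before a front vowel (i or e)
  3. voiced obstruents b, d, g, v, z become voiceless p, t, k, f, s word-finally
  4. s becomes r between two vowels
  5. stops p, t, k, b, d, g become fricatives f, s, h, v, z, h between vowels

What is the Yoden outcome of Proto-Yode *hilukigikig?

Yoden: start from *hilukigikig.
  rule 1: no change — hilukigikig
  rule 2 (palatalisation): hilukigikig → hilusigisig
  rule 3 (final devoicing): hilusigisig → hilusigisik
  rule 4 (rhotacism): hilusigisik → hilurigirik
  rule 5 (intervocalic lenition): hilurigirik → hilurihirik
  ⇒ Yoden hilurihirik

hilurihirik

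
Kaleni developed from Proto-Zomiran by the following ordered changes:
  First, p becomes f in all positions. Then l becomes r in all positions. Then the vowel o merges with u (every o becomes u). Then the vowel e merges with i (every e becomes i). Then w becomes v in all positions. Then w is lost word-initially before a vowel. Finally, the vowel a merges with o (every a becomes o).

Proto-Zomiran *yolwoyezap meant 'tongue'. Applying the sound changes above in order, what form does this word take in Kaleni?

yurvuyizof

Kaleni: *yolwoyezap
  yolwoyezap → yolwoyezaf   [unconditioned shift]
  yolwoyezaf → yorwoyezaf   [unconditioned shift]
  yorwoyezaf → yurwuyezaf   [vowel merger]
  yurwuyezaf → yurwuyizaf   [vowel merger]
  yurwuyizaf → yurvuyizaf   [unconditioned shift]
  yurvuyizaf (rule 6 does not apply)
  yurvuyizaf → yurvuyizof   [vowel merger]
  giving Kaleni yurvuyizof.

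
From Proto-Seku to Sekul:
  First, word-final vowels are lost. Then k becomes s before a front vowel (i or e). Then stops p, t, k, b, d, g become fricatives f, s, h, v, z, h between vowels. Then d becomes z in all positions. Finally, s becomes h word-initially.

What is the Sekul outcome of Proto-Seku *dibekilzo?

zivesilz

Sekul: *dibekilzo
  dibekilzo → dibekilz   [apocope]
  dibekilz → dibesilz   [palatalisation]
  dibesilz → divesilz   [intervocalic lenition]
  divesilz → zivesilz   [unconditioned shift]
  zivesilz (rule 5 does not apply)
  giving Sekul zivesilz.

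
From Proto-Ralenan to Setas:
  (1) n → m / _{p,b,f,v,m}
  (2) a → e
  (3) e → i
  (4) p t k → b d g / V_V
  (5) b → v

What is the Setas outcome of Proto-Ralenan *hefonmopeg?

Setas: *hefonmopeg > hefommopeg > hifommopig > hifommobig > hifommovig  (by nasal place assimilation, vowel merger, intervocalic voicing, unconditioned shift)

hifommovig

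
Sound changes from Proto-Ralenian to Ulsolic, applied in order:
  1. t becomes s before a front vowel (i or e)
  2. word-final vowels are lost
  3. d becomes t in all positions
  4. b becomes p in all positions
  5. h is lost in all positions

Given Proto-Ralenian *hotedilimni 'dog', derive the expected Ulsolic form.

osetilimn

Ulsolic: *hotedilimni
  hotedilimni → hosedilimni   [palatalisation]
  hosedilimni → hosedilimn   [apocope]
  hosedilimn → hosetilimn   [unconditioned shift]
  hosetilimn (rule 4 does not apply)
  hosetilimn → osetilimn   [h-loss]
  giving Ulsolic osetilimn.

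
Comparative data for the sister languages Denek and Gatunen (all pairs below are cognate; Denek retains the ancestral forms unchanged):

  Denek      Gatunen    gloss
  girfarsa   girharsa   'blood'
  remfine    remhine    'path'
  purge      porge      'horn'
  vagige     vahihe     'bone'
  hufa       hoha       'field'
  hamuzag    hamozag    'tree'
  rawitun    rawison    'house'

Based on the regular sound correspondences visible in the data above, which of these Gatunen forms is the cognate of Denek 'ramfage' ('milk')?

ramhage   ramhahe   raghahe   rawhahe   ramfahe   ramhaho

girfarsa ~ girharsa — Denek f corresponds to Gatunen h after a consonant, before a back vowel.
vagige ~ vahihe — Denek g corresponds to Gatunen h between vowels (before a front vowel).
Applying these to Denek 'ramfage':
  ramfage → ramhage   (f→h after a consonant, before a back vowel)
  ramhage → ramhahe   (g→h between vowels (before a front vowel))
So the Gatunen cognate is 'ramhahe'.

ramhahe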